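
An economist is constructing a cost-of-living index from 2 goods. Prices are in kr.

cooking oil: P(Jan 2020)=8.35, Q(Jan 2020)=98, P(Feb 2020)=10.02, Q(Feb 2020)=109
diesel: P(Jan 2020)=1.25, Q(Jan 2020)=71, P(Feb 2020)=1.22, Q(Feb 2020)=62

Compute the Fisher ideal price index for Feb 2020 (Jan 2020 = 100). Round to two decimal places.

Laspeyres component (base-period weights):
ΣP(Feb 2020)Q(Jan 2020) = 10.02×98 + 1.22×71 = 981.96 + 86.62 = 1068.58
ΣP(Jan 2020)Q(Jan 2020) = 8.35×98 + 1.25×71 = 818.3 + 88.75 = 907.05
L = 1068.58 / 907.05 × 100 = 117.8083
Paasche component (current-period weights):
ΣP(Feb 2020)Q(Feb 2020) = 10.02×109 + 1.22×62 = 1092.18 + 75.64 = 1167.82
ΣP(Jan 2020)Q(Feb 2020) = 8.35×109 + 1.25×62 = 910.15 + 77.5 = 987.65
P = 1167.82 / 987.65 × 100 = 118.2423
Fisher = √(L × P) = √(117.8083 × 118.2423) = 118.0251

118.03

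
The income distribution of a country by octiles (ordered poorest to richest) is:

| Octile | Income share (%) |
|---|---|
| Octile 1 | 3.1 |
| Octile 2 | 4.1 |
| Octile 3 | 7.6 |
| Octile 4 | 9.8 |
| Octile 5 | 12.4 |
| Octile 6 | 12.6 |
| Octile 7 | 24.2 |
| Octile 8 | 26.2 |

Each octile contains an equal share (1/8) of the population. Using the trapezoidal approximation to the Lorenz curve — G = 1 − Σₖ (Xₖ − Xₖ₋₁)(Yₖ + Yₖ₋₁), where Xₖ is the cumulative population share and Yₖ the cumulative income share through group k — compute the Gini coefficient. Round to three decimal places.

0.350

Cumulative income shares Yₖ: 0.0310, 0.0720, 0.1480, 0.2460, 0.3700, 0.4960, 0.7380, 1.0000
Σ (Xₖ−Xₖ₋₁)(Yₖ+Yₖ₋₁) = (1/8)(0.0310+0.0000) + (1/8)(0.0720+0.0310) + (1/8)(0.1480+0.0720) + (1/8)(0.2460+0.1480) + (1/8)(0.3700+0.2460) + (1/8)(0.4960+0.3700) + (1/8)(0.7380+0.4960) + (1/8)(1.0000+0.7380)
  = 0.0039 + 0.0129 + 0.0275 + 0.0493 + 0.0770 + 0.1082 + 0.1542 + 0.2172 = 0.6502
G = 1 − 0.6502 = 0.3498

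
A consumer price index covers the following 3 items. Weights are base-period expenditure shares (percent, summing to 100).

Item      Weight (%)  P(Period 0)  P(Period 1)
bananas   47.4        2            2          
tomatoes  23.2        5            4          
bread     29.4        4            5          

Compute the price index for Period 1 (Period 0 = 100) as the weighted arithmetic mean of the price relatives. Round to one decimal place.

102.7

bananas: 47.4 × (2/2) = 47.4 × 1.000000 = 47.4000
tomatoes: 23.2 × (4/5) = 23.2 × 0.800000 = 18.5600
bread: 29.4 × (5/4) = 29.4 × 1.250000 = 36.7500
Index = Σ wᵢ·(p₁ᵢ/p₀ᵢ) = 47.4000 + 18.5600 + 36.7500 = 102.7100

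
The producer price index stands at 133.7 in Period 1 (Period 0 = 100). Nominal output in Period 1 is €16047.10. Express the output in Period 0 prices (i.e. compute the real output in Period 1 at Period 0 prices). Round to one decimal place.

12002.3

Real = Nominal ÷ (Index/100) = 16047.10 ÷ (133.7/100)
     = 16047.10 ÷ 1.337 = 12002.3186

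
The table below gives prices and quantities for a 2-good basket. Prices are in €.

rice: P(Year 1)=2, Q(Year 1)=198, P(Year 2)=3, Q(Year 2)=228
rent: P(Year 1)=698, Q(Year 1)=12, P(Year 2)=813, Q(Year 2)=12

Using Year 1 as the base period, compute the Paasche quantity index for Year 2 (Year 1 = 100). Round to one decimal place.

100.9

Paasche quantity index uses current-period prices as weights.
ΣP(Year 2)·Q(Year 2) = 3×228 + 813×12 = 684 + 9756 = 10440
ΣP(Year 2)·Q(Year 1) = 3×198 + 813×12 = 594 + 9756 = 10350
Index = 10440 / 10350 × 100 = 100.8696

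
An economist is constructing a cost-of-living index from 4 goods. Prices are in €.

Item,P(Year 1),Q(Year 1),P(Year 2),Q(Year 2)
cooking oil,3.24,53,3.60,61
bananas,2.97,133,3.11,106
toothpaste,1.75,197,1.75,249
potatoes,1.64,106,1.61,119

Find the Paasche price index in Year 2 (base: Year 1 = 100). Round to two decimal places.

Paasche price index uses current-period quantities as weights.
ΣP(Year 2)·Q(Year 2) = 3.60×61 + 3.11×106 + 1.75×249 + 1.61×119 = 219.6 + 329.66 + 435.75 + 191.59 = 1176.6
ΣP(Year 1)·Q(Year 2) = 3.24×61 + 2.97×106 + 1.75×249 + 1.64×119 = 197.64 + 314.82 + 435.75 + 195.16 = 1143.37
Index = 1176.6 / 1143.37 × 100 = 102.9063

102.91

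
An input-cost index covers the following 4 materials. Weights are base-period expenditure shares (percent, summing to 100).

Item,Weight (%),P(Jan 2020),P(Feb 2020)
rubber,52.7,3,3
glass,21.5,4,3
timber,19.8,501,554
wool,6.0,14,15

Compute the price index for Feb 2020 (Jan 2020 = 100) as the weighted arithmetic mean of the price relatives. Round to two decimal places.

rubber: 52.7 × (3/3) = 52.7 × 1.000000 = 52.7000
glass: 21.5 × (3/4) = 21.5 × 0.750000 = 16.1250
timber: 19.8 × (554/501) = 19.8 × 1.105788 = 21.8946
wool: 6.0 × (15/14) = 6.0 × 1.071429 = 6.4286
Index = Σ wᵢ·(p₁ᵢ/p₀ᵢ) = 52.7000 + 16.1250 + 21.8946 + 6.4286 = 97.1482

97.15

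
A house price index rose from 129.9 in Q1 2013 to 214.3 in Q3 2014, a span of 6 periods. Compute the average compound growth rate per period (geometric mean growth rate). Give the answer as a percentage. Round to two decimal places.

8.70%

Growth factor = (214.3/129.9)^(1/6) = (1.649731)^(1/6) = 1.087015
Growth rate = 1.087015 − 1 = 0.087015 = 8.7015%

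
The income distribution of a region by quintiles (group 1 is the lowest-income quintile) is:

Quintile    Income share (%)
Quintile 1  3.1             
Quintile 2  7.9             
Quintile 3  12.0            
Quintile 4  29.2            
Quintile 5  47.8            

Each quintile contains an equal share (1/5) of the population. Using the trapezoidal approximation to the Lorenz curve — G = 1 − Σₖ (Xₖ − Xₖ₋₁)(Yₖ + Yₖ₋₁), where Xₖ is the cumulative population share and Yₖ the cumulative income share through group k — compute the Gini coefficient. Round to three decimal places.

0.443

Cumulative income shares Yₖ: 0.0310, 0.1100, 0.2300, 0.5220, 1.0000
Σ (Xₖ−Xₖ₋₁)(Yₖ+Yₖ₋₁) = (1/5)(0.0310+0.0000) + (1/5)(0.1100+0.0310) + (1/5)(0.2300+0.1100) + (1/5)(0.5220+0.2300) + (1/5)(1.0000+0.5220)
  = 0.0062 + 0.0282 + 0.0680 + 0.1504 + 0.3044 = 0.5572
G = 1 − 0.5572 = 0.4428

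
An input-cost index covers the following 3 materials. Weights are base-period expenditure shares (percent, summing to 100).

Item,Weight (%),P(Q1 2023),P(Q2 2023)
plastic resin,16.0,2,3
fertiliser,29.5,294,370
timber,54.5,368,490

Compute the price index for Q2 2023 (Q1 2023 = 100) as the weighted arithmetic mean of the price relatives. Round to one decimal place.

133.7

plastic resin: 16.0 × (3/2) = 16.0 × 1.500000 = 24.0000
fertiliser: 29.5 × (370/294) = 29.5 × 1.258503 = 37.1259
timber: 54.5 × (490/368) = 54.5 × 1.331522 = 72.5679
Index = Σ wᵢ·(p₁ᵢ/p₀ᵢ) = 24.0000 + 37.1259 + 72.5679 = 133.6938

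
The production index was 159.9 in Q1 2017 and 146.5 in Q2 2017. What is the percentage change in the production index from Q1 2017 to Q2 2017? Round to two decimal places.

-8.38%

Change = (146.5 − 159.9) / 159.9 × 100
       = -13.4 / 159.9 × 100 = -8.3802%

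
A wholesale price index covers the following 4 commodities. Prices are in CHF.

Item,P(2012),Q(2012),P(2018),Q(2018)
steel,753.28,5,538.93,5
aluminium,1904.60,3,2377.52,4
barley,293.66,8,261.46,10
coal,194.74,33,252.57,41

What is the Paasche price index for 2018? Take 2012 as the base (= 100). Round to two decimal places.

Paasche price index uses current-period quantities as weights.
ΣP(2018)·Q(2018) = 538.93×5 + 2377.52×4 + 261.46×10 + 252.57×41 = 2694.65 + 9510.08 + 2614.6 + 10355.37 = 25174.7
ΣP(2012)·Q(2018) = 753.28×5 + 1904.60×4 + 293.66×10 + 194.74×41 = 3766.4 + 7618.4 + 2936.6 + 7984.34 = 22305.74
Index = 25174.7 / 22305.74 × 100 = 112.8620

112.86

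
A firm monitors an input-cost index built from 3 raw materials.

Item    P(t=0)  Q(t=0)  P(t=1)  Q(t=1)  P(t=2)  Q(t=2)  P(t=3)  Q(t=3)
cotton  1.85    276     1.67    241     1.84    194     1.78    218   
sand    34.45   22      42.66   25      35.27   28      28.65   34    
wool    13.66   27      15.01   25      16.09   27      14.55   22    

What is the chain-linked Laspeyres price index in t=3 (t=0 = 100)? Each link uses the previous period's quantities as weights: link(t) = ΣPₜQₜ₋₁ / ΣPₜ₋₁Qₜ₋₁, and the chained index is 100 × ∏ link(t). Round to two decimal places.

89.40

Link t=0→t=1:
ΣP(t=1)Q(t=0) = 1.67×276 + 42.66×22 + 15.01×27 = 460.92 + 938.52 + 405.27 = 1804.71
ΣP(t=0)Q(t=0) = 1.85×276 + 34.45×22 + 13.66×27 = 510.6 + 757.9 + 368.82 = 1637.32
link = 1804.71/1637.32 = 1.102234
Link t=1→t=2:
ΣP(t=2)Q(t=1) = 1.84×241 + 35.27×25 + 16.09×25 = 443.44 + 881.75 + 402.25 = 1727.44
ΣP(t=1)Q(t=1) = 1.67×241 + 42.66×25 + 15.01×25 = 402.47 + 1066.5 + 375.25 = 1844.22
link = 1727.44/1844.22 = 0.936678
Link t=2→t=3:
ΣP(t=3)Q(t=2) = 1.78×194 + 28.65×28 + 14.55×27 = 345.32 + 802.2 + 392.85 = 1540.37
ΣP(t=2)Q(t=2) = 1.84×194 + 35.27×28 + 16.09×27 = 356.96 + 987.56 + 434.43 = 1778.95
link = 1540.37/1778.95 = 0.865887
Chained index = 100 × 1.102234 × 0.936678 × 0.865887 = 89.3975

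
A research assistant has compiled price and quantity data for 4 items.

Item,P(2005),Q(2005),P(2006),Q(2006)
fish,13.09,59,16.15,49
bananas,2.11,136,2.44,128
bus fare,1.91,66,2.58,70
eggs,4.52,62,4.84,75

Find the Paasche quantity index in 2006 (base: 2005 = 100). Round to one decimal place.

93.9

Paasche quantity index uses current-period prices as weights.
ΣP(2006)·Q(2006) = 16.15×49 + 2.44×128 + 2.58×70 + 4.84×75 = 791.35 + 312.32 + 180.6 + 363 = 1647.27
ΣP(2006)·Q(2005) = 16.15×59 + 2.44×136 + 2.58×66 + 4.84×62 = 952.85 + 331.84 + 170.28 + 300.08 = 1755.05
Index = 1647.27 / 1755.05 × 100 = 93.8589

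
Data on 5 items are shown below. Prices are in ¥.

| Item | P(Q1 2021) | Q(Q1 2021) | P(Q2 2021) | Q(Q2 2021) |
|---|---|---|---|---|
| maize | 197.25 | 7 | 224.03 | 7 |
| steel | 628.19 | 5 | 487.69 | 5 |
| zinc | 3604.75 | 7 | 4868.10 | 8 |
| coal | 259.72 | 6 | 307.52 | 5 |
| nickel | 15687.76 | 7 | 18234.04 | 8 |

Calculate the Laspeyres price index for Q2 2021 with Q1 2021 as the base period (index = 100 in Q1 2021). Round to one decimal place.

Laspeyres price index uses base-period quantities as weights.
ΣP(Q2 2021)·Q(Q1 2021) = 224.03×7 + 487.69×5 + 4868.10×7 + 307.52×6 + 18234.04×7 = 1568.21 + 2438.45 + 34076.7 + 1845.12 + 127638.28 = 167566.76
ΣP(Q1 2021)·Q(Q1 2021) = 197.25×7 + 628.19×5 + 3604.75×7 + 259.72×6 + 15687.76×7 = 1380.75 + 3140.95 + 25233.25 + 1558.32 + 109814.32 = 141127.59
Index = 167566.76 / 141127.59 × 100 = 118.7342

118.7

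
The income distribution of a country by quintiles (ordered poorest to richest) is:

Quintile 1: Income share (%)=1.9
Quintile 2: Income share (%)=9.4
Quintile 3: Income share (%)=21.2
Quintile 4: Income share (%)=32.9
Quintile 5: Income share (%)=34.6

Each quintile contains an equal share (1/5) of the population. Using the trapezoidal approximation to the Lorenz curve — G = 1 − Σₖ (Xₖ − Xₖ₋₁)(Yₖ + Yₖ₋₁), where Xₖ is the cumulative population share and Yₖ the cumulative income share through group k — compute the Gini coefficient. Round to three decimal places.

Cumulative income shares Yₖ: 0.0190, 0.1130, 0.3250, 0.6540, 1.0000
Σ (Xₖ−Xₖ₋₁)(Yₖ+Yₖ₋₁) = (1/5)(0.0190+0.0000) + (1/5)(0.1130+0.0190) + (1/5)(0.3250+0.1130) + (1/5)(0.6540+0.3250) + (1/5)(1.0000+0.6540)
  = 0.0038 + 0.0264 + 0.0876 + 0.1958 + 0.3308 = 0.6444
G = 1 − 0.6444 = 0.3556

0.356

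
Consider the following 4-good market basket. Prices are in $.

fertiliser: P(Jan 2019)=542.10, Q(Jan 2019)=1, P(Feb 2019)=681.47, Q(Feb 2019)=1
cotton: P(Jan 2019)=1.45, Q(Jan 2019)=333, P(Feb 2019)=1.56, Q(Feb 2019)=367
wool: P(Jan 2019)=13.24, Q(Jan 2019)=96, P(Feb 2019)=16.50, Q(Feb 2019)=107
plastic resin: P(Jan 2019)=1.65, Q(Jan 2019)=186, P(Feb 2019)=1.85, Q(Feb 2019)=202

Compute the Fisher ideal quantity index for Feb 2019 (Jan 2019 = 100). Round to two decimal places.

Laspeyres component (base-period weights):
ΣP(Jan 2019)Q(Feb 2019) = 542.10×1 + 1.45×367 + 13.24×107 + 1.65×202 = 542.1 + 532.15 + 1416.68 + 333.3 = 2824.23
ΣP(Jan 2019)Q(Jan 2019) = 542.10×1 + 1.45×333 + 13.24×96 + 1.65×186 = 542.1 + 482.85 + 1271.04 + 306.9 = 2602.89
L = 2824.23 / 2602.89 × 100 = 108.5036
Paasche component (current-period weights):
ΣP(Feb 2019)Q(Feb 2019) = 681.47×1 + 1.56×367 + 16.50×107 + 1.85×202 = 681.47 + 572.52 + 1765.5 + 373.7 = 3393.19
ΣP(Feb 2019)Q(Jan 2019) = 681.47×1 + 1.56×333 + 16.50×96 + 1.85×186 = 681.47 + 519.48 + 1584 + 344.1 = 3129.05
P = 3393.19 / 3129.05 × 100 = 108.4415
Fisher = √(L × P) = √(108.5036 × 108.4415) = 108.4726

108.47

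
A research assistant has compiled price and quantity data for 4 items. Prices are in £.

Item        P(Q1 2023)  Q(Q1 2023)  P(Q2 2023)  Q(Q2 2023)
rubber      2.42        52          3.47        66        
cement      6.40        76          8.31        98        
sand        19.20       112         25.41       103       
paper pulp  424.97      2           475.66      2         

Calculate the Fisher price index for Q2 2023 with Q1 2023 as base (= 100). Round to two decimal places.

127.59

Laspeyres component (base-period weights):
ΣP(Q2 2023)Q(Q1 2023) = 3.47×52 + 8.31×76 + 25.41×112 + 475.66×2 = 180.44 + 631.56 + 2845.92 + 951.32 = 4609.24
ΣP(Q1 2023)Q(Q1 2023) = 2.42×52 + 6.40×76 + 19.20×112 + 424.97×2 = 125.84 + 486.4 + 2150.4 + 849.94 = 3612.58
L = 4609.24 / 3612.58 × 100 = 127.5886
Paasche component (current-period weights):
ΣP(Q2 2023)Q(Q2 2023) = 3.47×66 + 8.31×98 + 25.41×103 + 475.66×2 = 229.02 + 814.38 + 2617.23 + 951.32 = 4611.95
ΣP(Q1 2023)Q(Q2 2023) = 2.42×66 + 6.40×98 + 19.20×103 + 424.97×2 = 159.72 + 627.2 + 1977.6 + 849.94 = 3614.46
P = 4611.95 / 3614.46 × 100 = 127.5972
Fisher = √(L × P) = √(127.5886 × 127.5972) = 127.5929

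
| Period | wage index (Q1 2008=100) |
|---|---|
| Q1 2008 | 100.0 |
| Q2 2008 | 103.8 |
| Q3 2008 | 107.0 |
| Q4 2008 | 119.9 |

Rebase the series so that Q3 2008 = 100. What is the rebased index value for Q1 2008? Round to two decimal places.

93.46

Rebased(Q1 2008) = 100.0 / 107.0 × 100 = 93.4579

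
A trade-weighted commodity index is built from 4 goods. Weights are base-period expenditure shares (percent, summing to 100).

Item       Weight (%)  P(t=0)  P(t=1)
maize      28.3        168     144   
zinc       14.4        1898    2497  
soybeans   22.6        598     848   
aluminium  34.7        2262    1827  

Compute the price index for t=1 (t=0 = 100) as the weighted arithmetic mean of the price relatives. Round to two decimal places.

maize: 28.3 × (144/168) = 28.3 × 0.857143 = 24.2571
zinc: 14.4 × (2497/1898) = 14.4 × 1.315595 = 18.9446
soybeans: 22.6 × (848/598) = 22.6 × 1.418060 = 32.0482
aluminium: 34.7 × (1827/2262) = 34.7 × 0.807692 = 28.0269
Index = Σ wᵢ·(p₁ᵢ/p₀ᵢ) = 24.2571 + 18.9446 + 32.0482 + 28.0269 = 103.2768

103.28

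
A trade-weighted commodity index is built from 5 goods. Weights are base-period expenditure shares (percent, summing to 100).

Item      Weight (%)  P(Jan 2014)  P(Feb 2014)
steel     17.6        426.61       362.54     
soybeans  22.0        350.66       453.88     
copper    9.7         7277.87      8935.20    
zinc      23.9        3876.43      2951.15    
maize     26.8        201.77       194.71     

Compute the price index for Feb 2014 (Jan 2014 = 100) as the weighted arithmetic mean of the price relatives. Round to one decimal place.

99.4

steel: 17.6 × (362.54/426.61) = 17.6 × 0.849816 = 14.9568
soybeans: 22.0 × (453.88/350.66) = 22.0 × 1.294359 = 28.4759
copper: 9.7 × (8935.20/7277.87) = 9.7 × 1.227722 = 11.9089
zinc: 23.9 × (2951.15/3876.43) = 23.9 × 0.761306 = 18.1952
maize: 26.8 × (194.71/201.77) = 26.8 × 0.965010 = 25.8623
Index = Σ wᵢ·(p₁ᵢ/p₀ᵢ) = 14.9568 + 28.4759 + 11.9089 + 18.1952 + 25.8623 = 99.3990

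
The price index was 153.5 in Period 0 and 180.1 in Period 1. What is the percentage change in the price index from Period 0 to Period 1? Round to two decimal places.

17.33%

Change = (180.1 − 153.5) / 153.5 × 100
       = 26.6 / 153.5 × 100 = 17.3290%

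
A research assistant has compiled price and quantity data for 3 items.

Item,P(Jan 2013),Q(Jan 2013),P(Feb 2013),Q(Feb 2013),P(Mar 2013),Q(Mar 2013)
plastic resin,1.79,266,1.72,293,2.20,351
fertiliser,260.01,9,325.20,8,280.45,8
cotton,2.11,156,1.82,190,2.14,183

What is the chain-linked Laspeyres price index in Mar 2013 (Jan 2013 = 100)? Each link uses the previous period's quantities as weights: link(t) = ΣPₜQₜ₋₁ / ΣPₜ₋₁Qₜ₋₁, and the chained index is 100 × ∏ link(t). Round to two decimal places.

Link Jan 2013→Feb 2013:
ΣP(Feb 2013)Q(Jan 2013) = 1.72×266 + 325.20×9 + 1.82×156 = 457.52 + 2926.8 + 283.92 = 3668.24
ΣP(Jan 2013)Q(Jan 2013) = 1.79×266 + 260.01×9 + 2.11×156 = 476.14 + 2340.09 + 329.16 = 3145.39
link = 3668.24/3145.39 = 1.166227
Link Feb 2013→Mar 2013:
ΣP(Mar 2013)Q(Feb 2013) = 2.20×293 + 280.45×8 + 2.14×190 = 644.6 + 2243.6 + 406.6 = 3294.8
ΣP(Feb 2013)Q(Feb 2013) = 1.72×293 + 325.20×8 + 1.82×190 = 503.96 + 2601.6 + 345.8 = 3451.36
link = 3294.8/3451.36 = 0.954638
Chained index = 100 × 1.166227 × 0.954638 = 111.3325

111.33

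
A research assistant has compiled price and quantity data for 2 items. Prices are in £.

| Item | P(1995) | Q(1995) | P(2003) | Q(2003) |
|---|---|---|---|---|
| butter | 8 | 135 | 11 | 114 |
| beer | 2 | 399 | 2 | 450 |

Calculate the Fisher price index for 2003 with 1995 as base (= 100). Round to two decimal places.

Laspeyres component (base-period weights):
ΣP(2003)Q(1995) = 11×135 + 2×399 = 1485 + 798 = 2283
ΣP(1995)Q(1995) = 8×135 + 2×399 = 1080 + 798 = 1878
L = 2283 / 1878 × 100 = 121.5655
Paasche component (current-period weights):
ΣP(2003)Q(2003) = 11×114 + 2×450 = 1254 + 900 = 2154
ΣP(1995)Q(2003) = 8×114 + 2×450 = 912 + 900 = 1812
P = 2154 / 1812 × 100 = 118.8742
Fisher = √(L × P) = √(121.5655 × 118.8742) = 120.2123

120.21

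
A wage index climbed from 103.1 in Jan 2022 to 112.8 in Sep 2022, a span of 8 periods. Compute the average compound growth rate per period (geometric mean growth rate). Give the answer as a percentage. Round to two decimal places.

Growth factor = (112.8/103.1)^(1/8) = (1.094083)^(1/8) = 1.011303
Growth rate = 1.011303 − 1 = 0.011303 = 1.1303%

1.13%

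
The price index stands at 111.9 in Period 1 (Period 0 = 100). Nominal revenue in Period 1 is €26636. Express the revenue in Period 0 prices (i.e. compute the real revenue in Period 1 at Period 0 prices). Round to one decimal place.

Real = Nominal ÷ (Index/100) = 26636 ÷ (111.9/100)
     = 26636 ÷ 1.119 = 23803.3959

23803.4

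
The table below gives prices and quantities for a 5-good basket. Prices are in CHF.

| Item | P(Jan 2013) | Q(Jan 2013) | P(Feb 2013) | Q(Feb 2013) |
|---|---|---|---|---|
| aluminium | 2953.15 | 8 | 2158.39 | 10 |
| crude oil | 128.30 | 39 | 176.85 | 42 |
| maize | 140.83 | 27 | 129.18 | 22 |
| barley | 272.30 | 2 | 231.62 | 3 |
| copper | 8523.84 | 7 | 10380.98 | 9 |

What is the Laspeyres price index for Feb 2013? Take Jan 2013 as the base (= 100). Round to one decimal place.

Laspeyres price index uses base-period quantities as weights.
ΣP(Feb 2013)·Q(Jan 2013) = 2158.39×8 + 176.85×39 + 129.18×27 + 231.62×2 + 10380.98×7 = 17267.12 + 6897.15 + 3487.86 + 463.24 + 72666.86 = 100782.23
ΣP(Jan 2013)·Q(Jan 2013) = 2953.15×8 + 128.30×39 + 140.83×27 + 272.30×2 + 8523.84×7 = 23625.2 + 5003.7 + 3802.41 + 544.6 + 59666.88 = 92642.79
Index = 100782.23 / 92642.79 × 100 = 108.7858

108.8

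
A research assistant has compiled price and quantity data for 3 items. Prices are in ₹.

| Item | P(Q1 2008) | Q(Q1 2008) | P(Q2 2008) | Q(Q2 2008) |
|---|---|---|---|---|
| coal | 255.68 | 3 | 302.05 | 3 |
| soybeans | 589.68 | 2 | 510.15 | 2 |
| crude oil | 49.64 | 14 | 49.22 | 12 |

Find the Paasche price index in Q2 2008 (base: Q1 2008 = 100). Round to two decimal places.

Paasche price index uses current-period quantities as weights.
ΣP(Q2 2008)·Q(Q2 2008) = 302.05×3 + 510.15×2 + 49.22×12 = 906.15 + 1020.3 + 590.64 = 2517.09
ΣP(Q1 2008)·Q(Q2 2008) = 255.68×3 + 589.68×2 + 49.64×12 = 767.04 + 1179.36 + 595.68 = 2542.08
Index = 2517.09 / 2542.08 × 100 = 99.0169

99.02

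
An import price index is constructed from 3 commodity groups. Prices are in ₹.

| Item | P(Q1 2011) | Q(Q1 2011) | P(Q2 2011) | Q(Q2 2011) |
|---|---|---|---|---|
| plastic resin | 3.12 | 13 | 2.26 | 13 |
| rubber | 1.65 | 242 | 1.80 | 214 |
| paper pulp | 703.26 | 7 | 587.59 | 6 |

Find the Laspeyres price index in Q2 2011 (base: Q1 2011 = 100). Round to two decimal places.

Laspeyres price index uses base-period quantities as weights.
ΣP(Q2 2011)·Q(Q1 2011) = 2.26×13 + 1.80×242 + 587.59×7 = 29.38 + 435.6 + 4113.13 = 4578.11
ΣP(Q1 2011)·Q(Q1 2011) = 3.12×13 + 1.65×242 + 703.26×7 = 40.56 + 399.3 + 4922.82 = 5362.68
Index = 4578.11 / 5362.68 × 100 = 85.3698

85.37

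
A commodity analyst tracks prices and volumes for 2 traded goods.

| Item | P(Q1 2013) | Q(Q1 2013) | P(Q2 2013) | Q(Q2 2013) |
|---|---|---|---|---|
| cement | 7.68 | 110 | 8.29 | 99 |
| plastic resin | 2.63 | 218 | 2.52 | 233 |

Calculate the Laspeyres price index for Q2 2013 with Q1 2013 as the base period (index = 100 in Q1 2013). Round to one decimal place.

103.0

Laspeyres price index uses base-period quantities as weights.
ΣP(Q2 2013)·Q(Q1 2013) = 8.29×110 + 2.52×218 = 911.9 + 549.36 = 1461.26
ΣP(Q1 2013)·Q(Q1 2013) = 7.68×110 + 2.63×218 = 844.8 + 573.34 = 1418.14
Index = 1461.26 / 1418.14 × 100 = 103.0406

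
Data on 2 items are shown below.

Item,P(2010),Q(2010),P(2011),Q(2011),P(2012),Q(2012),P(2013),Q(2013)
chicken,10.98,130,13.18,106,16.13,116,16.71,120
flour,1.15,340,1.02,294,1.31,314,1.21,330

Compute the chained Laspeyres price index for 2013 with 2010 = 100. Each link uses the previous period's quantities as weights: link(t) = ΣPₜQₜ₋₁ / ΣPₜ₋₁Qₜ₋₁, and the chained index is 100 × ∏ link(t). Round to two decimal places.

Link 2010→2011:
ΣP(2011)Q(2010) = 13.18×130 + 1.02×340 = 1713.4 + 346.8 = 2060.2
ΣP(2010)Q(2010) = 10.98×130 + 1.15×340 = 1427.4 + 391 = 1818.4
link = 2060.2/1818.4 = 1.132974
Link 2011→2012:
ΣP(2012)Q(2011) = 16.13×106 + 1.31×294 = 1709.78 + 385.14 = 2094.92
ΣP(2011)Q(2011) = 13.18×106 + 1.02×294 = 1397.08 + 299.88 = 1696.96
link = 2094.92/1696.96 = 1.234513
Link 2012→2013:
ΣP(2013)Q(2012) = 16.71×116 + 1.21×314 = 1938.36 + 379.94 = 2318.3
ΣP(2012)Q(2012) = 16.13×116 + 1.31×314 = 1871.08 + 411.34 = 2282.42
link = 2318.3/2282.42 = 1.015720
Chained index = 100 × 1.132974 × 1.234513 × 1.015720 = 142.0659

142.07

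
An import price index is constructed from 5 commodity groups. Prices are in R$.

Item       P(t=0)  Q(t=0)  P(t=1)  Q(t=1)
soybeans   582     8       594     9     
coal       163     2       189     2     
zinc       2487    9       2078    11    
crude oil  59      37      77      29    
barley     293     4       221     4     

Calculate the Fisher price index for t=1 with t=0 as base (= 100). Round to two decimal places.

89.13

Laspeyres component (base-period weights):
ΣP(t=1)Q(t=0) = 594×8 + 189×2 + 2078×9 + 77×37 + 221×4 = 4752 + 378 + 18702 + 2849 + 884 = 27565
ΣP(t=0)Q(t=0) = 582×8 + 163×2 + 2487×9 + 59×37 + 293×4 = 4656 + 326 + 22383 + 2183 + 1172 = 30720
L = 27565 / 30720 × 100 = 89.7298
Paasche component (current-period weights):
ΣP(t=1)Q(t=1) = 594×9 + 189×2 + 2078×11 + 77×29 + 221×4 = 5346 + 378 + 22858 + 2233 + 884 = 31699
ΣP(t=0)Q(t=1) = 582×9 + 163×2 + 2487×11 + 59×29 + 293×4 = 5238 + 326 + 27357 + 1711 + 1172 = 35804
P = 31699 / 35804 × 100 = 88.5348
Fisher = √(L × P) = √(89.7298 × 88.5348) = 89.1303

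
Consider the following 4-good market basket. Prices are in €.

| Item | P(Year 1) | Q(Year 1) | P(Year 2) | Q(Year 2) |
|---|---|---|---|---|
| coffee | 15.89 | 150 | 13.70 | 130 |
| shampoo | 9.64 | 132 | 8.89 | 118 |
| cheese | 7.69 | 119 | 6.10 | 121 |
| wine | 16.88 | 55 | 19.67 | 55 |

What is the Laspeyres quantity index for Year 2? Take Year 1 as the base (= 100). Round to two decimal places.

Laspeyres quantity index uses base-period prices as weights.
ΣP(Year 1)·Q(Year 2) = 15.89×130 + 9.64×118 + 7.69×121 + 16.88×55 = 2065.7 + 1137.52 + 930.49 + 928.4 = 5062.11
ΣP(Year 1)·Q(Year 1) = 15.89×150 + 9.64×132 + 7.69×119 + 16.88×55 = 2383.5 + 1272.48 + 915.11 + 928.4 = 5499.49
Index = 5062.11 / 5499.49 × 100 = 92.0469

92.05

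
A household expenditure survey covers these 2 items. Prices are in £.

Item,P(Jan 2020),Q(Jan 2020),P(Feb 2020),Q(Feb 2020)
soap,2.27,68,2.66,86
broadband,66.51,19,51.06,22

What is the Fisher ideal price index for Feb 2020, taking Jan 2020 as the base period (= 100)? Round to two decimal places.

81.35

Laspeyres component (base-period weights):
ΣP(Feb 2020)Q(Jan 2020) = 2.66×68 + 51.06×19 = 180.88 + 970.14 = 1151.02
ΣP(Jan 2020)Q(Jan 2020) = 2.27×68 + 66.51×19 = 154.36 + 1263.69 = 1418.05
L = 1151.02 / 1418.05 × 100 = 81.1692
Paasche component (current-period weights):
ΣP(Feb 2020)Q(Feb 2020) = 2.66×86 + 51.06×22 = 228.76 + 1123.32 = 1352.08
ΣP(Jan 2020)Q(Feb 2020) = 2.27×86 + 66.51×22 = 195.22 + 1463.22 = 1658.44
P = 1352.08 / 1658.44 × 100 = 81.5272
Fisher = √(L × P) = √(81.1692 × 81.5272) = 81.3480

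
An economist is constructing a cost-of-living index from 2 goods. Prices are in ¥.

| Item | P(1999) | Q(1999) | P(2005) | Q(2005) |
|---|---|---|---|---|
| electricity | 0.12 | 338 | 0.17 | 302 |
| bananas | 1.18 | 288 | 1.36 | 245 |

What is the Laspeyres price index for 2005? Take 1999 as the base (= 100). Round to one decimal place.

Laspeyres price index uses base-period quantities as weights.
ΣP(2005)·Q(1999) = 0.17×338 + 1.36×288 = 57.46 + 391.68 = 449.14
ΣP(1999)·Q(1999) = 0.12×338 + 1.18×288 = 40.56 + 339.84 = 380.4
Index = 449.14 / 380.4 × 100 = 118.0705

118.1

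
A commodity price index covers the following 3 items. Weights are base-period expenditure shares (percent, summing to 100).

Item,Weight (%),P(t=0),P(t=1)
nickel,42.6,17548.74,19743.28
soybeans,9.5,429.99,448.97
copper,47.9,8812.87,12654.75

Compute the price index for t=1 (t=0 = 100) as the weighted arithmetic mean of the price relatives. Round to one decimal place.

126.6

nickel: 42.6 × (19743.28/17548.74) = 42.6 × 1.125054 = 47.9273
soybeans: 9.5 × (448.97/429.99) = 9.5 × 1.044141 = 9.9193
copper: 47.9 × (12654.75/8812.87) = 47.9 × 1.435940 = 68.7815
Index = Σ wᵢ·(p₁ᵢ/p₀ᵢ) = 47.9273 + 9.9193 + 68.7815 = 126.6281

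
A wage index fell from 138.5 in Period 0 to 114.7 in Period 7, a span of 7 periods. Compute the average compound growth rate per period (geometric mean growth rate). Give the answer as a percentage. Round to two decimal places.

-2.66%

Growth factor = (114.7/138.5)^(1/7) = (0.828159)^(1/7) = 0.973424
Growth rate = 0.973424 − 1 = -0.026576 = -2.6576%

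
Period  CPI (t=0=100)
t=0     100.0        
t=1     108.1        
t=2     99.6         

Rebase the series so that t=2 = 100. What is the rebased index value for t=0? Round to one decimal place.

Rebased(t=0) = 100.0 / 99.6 × 100 = 100.4016

100.4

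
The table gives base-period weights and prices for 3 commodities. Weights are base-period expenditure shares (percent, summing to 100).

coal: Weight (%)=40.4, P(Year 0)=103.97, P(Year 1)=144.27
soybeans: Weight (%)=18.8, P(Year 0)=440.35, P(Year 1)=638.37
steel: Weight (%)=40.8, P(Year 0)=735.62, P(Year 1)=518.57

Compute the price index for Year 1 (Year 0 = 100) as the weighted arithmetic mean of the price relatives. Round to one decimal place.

coal: 40.4 × (144.27/103.97) = 40.4 × 1.387612 = 56.0595
soybeans: 18.8 × (638.37/440.35) = 18.8 × 1.449688 = 27.2541
steel: 40.8 × (518.57/735.62) = 40.8 × 0.704943 = 28.7617
Index = Σ wᵢ·(p₁ᵢ/p₀ᵢ) = 56.0595 + 27.2541 + 28.7617 = 112.0753

112.1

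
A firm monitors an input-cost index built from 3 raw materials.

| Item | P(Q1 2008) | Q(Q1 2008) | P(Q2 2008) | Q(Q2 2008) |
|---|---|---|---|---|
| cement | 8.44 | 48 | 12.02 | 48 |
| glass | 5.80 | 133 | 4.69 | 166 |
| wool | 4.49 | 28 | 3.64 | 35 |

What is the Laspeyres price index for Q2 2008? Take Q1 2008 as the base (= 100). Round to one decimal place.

100.0

Laspeyres price index uses base-period quantities as weights.
ΣP(Q2 2008)·Q(Q1 2008) = 12.02×48 + 4.69×133 + 3.64×28 = 576.96 + 623.77 + 101.92 = 1302.65
ΣP(Q1 2008)·Q(Q1 2008) = 8.44×48 + 5.80×133 + 4.49×28 = 405.12 + 771.4 + 125.72 = 1302.24
Index = 1302.65 / 1302.24 × 100 = 100.0315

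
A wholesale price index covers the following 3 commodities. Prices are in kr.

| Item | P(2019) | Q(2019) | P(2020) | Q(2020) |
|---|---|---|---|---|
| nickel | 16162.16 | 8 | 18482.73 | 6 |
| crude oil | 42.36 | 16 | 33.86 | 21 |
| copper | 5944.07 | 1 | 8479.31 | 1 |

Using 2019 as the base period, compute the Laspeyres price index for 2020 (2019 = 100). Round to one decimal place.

Laspeyres price index uses base-period quantities as weights.
ΣP(2020)·Q(2019) = 18482.73×8 + 33.86×16 + 8479.31×1 = 147861.84 + 541.76 + 8479.31 = 156882.91
ΣP(2019)·Q(2019) = 16162.16×8 + 42.36×16 + 5944.07×1 = 129297.28 + 677.76 + 5944.07 = 135919.11
Index = 156882.91 / 135919.11 × 100 = 115.4237

115.4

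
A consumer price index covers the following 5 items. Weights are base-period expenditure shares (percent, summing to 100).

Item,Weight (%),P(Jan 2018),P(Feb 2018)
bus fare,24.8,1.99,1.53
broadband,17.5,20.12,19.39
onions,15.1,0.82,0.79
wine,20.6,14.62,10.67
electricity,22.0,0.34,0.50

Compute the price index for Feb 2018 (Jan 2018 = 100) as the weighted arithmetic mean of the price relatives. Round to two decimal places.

97.87

bus fare: 24.8 × (1.53/1.99) = 24.8 × 0.768844 = 19.0673
broadband: 17.5 × (19.39/20.12) = 17.5 × 0.963718 = 16.8651
onions: 15.1 × (0.79/0.82) = 15.1 × 0.963415 = 14.5476
wine: 20.6 × (10.67/14.62) = 20.6 × 0.729822 = 15.0343
electricity: 22.0 × (0.50/0.34) = 22.0 × 1.470588 = 32.3529
Index = Σ wᵢ·(p₁ᵢ/p₀ᵢ) = 19.0673 + 16.8651 + 14.5476 + 15.0343 + 32.3529 = 97.8672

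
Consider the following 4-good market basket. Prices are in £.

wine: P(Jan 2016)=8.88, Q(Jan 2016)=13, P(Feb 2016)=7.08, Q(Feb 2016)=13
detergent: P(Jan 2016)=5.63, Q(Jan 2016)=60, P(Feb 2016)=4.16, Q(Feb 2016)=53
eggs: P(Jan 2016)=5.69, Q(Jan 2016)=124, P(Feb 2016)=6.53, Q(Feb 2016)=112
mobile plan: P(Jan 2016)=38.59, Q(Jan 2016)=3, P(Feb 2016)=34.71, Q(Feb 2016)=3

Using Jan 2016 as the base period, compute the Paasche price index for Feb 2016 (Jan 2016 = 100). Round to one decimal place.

Paasche price index uses current-period quantities as weights.
ΣP(Feb 2016)·Q(Feb 2016) = 7.08×13 + 4.16×53 + 6.53×112 + 34.71×3 = 92.04 + 220.48 + 731.36 + 104.13 = 1148.01
ΣP(Jan 2016)·Q(Feb 2016) = 8.88×13 + 5.63×53 + 5.69×112 + 38.59×3 = 115.44 + 298.39 + 637.28 + 115.77 = 1166.88
Index = 1148.01 / 1166.88 × 100 = 98.3829

98.4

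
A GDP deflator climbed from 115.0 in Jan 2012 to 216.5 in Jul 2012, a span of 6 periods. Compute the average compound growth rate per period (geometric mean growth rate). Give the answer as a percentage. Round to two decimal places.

11.12%

Growth factor = (216.5/115.0)^(1/6) = (1.882609)^(1/6) = 1.111203
Growth rate = 1.111203 − 1 = 0.111203 = 11.1203%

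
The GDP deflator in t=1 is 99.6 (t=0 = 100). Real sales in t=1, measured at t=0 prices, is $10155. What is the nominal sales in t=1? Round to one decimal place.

10114.4

Nominal = Real × (Index/100) = 10155 × (99.6/100)
        = 10155 × 0.996 = 10114.3800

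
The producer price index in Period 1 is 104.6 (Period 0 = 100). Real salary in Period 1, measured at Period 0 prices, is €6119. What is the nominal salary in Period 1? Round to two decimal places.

Nominal = Real × (Index/100) = 6119 × (104.6/100)
        = 6119 × 1.046 = 6400.4740

6400.47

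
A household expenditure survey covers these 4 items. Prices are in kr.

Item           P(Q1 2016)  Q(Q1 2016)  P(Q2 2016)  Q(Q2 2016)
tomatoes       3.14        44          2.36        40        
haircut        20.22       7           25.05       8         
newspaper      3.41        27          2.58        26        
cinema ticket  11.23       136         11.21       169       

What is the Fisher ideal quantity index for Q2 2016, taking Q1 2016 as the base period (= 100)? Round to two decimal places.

120.09

Laspeyres component (base-period weights):
ΣP(Q1 2016)Q(Q2 2016) = 3.14×40 + 20.22×8 + 3.41×26 + 11.23×169 = 125.6 + 161.76 + 88.66 + 1897.87 = 2273.89
ΣP(Q1 2016)Q(Q1 2016) = 3.14×44 + 20.22×7 + 3.41×27 + 11.23×136 = 138.16 + 141.54 + 92.07 + 1527.28 = 1899.05
L = 2273.89 / 1899.05 × 100 = 119.7383
Paasche component (current-period weights):
ΣP(Q2 2016)Q(Q2 2016) = 2.36×40 + 25.05×8 + 2.58×26 + 11.21×169 = 94.4 + 200.4 + 67.08 + 1894.49 = 2256.37
ΣP(Q2 2016)Q(Q1 2016) = 2.36×44 + 25.05×7 + 2.58×27 + 11.21×136 = 103.84 + 175.35 + 69.66 + 1524.56 = 1873.41
P = 2256.37 / 1873.41 × 100 = 120.4419
Fisher = √(L × P) = √(119.7383 × 120.4419) = 120.0896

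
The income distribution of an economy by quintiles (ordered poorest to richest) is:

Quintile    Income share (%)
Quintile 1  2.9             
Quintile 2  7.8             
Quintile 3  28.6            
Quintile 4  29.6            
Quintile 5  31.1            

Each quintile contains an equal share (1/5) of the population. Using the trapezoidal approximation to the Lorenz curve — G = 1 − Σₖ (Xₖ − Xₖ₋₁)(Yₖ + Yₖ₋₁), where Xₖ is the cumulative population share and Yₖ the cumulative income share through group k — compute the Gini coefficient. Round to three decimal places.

0.313

Cumulative income shares Yₖ: 0.0290, 0.1070, 0.3930, 0.6890, 1.0000
Σ (Xₖ−Xₖ₋₁)(Yₖ+Yₖ₋₁) = (1/5)(0.0290+0.0000) + (1/5)(0.1070+0.0290) + (1/5)(0.3930+0.1070) + (1/5)(0.6890+0.3930) + (1/5)(1.0000+0.6890)
  = 0.0058 + 0.0272 + 0.1000 + 0.2164 + 0.3378 = 0.6872
G = 1 − 0.6872 = 0.3128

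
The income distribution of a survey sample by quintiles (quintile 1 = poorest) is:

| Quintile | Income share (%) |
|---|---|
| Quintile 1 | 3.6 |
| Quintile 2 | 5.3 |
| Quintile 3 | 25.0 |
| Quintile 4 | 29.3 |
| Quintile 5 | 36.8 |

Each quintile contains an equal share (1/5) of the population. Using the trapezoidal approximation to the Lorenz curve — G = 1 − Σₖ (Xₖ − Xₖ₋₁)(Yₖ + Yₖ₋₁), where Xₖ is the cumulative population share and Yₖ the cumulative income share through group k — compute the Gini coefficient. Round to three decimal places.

0.362

Cumulative income shares Yₖ: 0.0360, 0.0890, 0.3390, 0.6320, 1.0000
Σ (Xₖ−Xₖ₋₁)(Yₖ+Yₖ₋₁) = (1/5)(0.0360+0.0000) + (1/5)(0.0890+0.0360) + (1/5)(0.3390+0.0890) + (1/5)(0.6320+0.3390) + (1/5)(1.0000+0.6320)
  = 0.0072 + 0.0250 + 0.0856 + 0.1942 + 0.3264 = 0.6384
G = 1 − 0.6384 = 0.3616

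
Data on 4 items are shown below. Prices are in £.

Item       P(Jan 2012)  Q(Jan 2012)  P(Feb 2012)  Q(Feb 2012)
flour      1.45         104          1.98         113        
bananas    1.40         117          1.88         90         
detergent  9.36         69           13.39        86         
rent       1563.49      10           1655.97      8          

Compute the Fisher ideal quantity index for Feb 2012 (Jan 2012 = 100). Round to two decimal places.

Laspeyres component (base-period weights):
ΣP(Jan 2012)Q(Feb 2012) = 1.45×113 + 1.40×90 + 9.36×86 + 1563.49×8 = 163.85 + 126 + 804.96 + 12507.92 = 13602.73
ΣP(Jan 2012)Q(Jan 2012) = 1.45×104 + 1.40×117 + 9.36×69 + 1563.49×10 = 150.8 + 163.8 + 645.84 + 15634.9 = 16595.34
L = 13602.73 / 16595.34 × 100 = 81.9672
Paasche component (current-period weights):
ΣP(Feb 2012)Q(Feb 2012) = 1.98×113 + 1.88×90 + 13.39×86 + 1655.97×8 = 223.74 + 169.2 + 1151.54 + 13247.76 = 14792.24
ΣP(Feb 2012)Q(Jan 2012) = 1.98×104 + 1.88×117 + 13.39×69 + 1655.97×10 = 205.92 + 219.96 + 923.91 + 16559.7 = 17909.49
P = 14792.24 / 17909.49 × 100 = 82.5944
Fisher = √(L × P) = √(81.9672 × 82.5944) = 82.2802

82.28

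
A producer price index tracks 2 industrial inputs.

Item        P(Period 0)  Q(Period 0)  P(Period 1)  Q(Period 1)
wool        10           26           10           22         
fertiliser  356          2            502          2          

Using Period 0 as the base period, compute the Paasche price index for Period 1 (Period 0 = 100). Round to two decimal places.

131.33

Paasche price index uses current-period quantities as weights.
ΣP(Period 1)·Q(Period 1) = 10×22 + 502×2 = 220 + 1004 = 1224
ΣP(Period 0)·Q(Period 1) = 10×22 + 356×2 = 220 + 712 = 932
Index = 1224 / 932 × 100 = 131.3305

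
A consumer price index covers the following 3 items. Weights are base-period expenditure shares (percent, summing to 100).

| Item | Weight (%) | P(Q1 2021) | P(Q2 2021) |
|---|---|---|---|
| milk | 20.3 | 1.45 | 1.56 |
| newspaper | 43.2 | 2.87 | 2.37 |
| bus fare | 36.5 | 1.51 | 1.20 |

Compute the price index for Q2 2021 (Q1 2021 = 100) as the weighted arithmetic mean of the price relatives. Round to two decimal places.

milk: 20.3 × (1.56/1.45) = 20.3 × 1.075862 = 21.8400
newspaper: 43.2 × (2.37/2.87) = 43.2 × 0.825784 = 35.6739
bus fare: 36.5 × (1.20/1.51) = 36.5 × 0.794702 = 29.0066
Index = Σ wᵢ·(p₁ᵢ/p₀ᵢ) = 21.8400 + 35.6739 + 29.0066 = 86.5205

86.52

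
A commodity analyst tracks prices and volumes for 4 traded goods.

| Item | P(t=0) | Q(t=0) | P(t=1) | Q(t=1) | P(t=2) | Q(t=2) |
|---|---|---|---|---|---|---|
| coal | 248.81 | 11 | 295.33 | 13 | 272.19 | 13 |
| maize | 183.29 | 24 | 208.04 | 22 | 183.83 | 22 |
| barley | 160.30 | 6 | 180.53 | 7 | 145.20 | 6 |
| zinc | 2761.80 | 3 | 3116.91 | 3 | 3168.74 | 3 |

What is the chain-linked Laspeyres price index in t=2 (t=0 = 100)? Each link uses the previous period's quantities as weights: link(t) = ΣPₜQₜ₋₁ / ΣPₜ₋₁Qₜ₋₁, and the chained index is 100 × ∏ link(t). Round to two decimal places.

Link t=0→t=1:
ΣP(t=1)Q(t=0) = 295.33×11 + 208.04×24 + 180.53×6 + 3116.91×3 = 3248.63 + 4992.96 + 1083.18 + 9350.73 = 18675.5
ΣP(t=0)Q(t=0) = 248.81×11 + 183.29×24 + 160.30×6 + 2761.80×3 = 2736.91 + 4398.96 + 961.8 + 8285.4 = 16383.07
link = 18675.5/16383.07 = 1.139927
Link t=1→t=2:
ΣP(t=2)Q(t=1) = 272.19×13 + 183.83×22 + 145.20×7 + 3168.74×3 = 3538.47 + 4044.26 + 1016.4 + 9506.22 = 18105.35
ΣP(t=1)Q(t=1) = 295.33×13 + 208.04×22 + 180.53×7 + 3116.91×3 = 3839.29 + 4576.88 + 1263.71 + 9350.73 = 19030.61
link = 18105.35/19030.61 = 0.951380
Chained index = 100 × 1.139927 × 0.951380 = 108.4504

108.45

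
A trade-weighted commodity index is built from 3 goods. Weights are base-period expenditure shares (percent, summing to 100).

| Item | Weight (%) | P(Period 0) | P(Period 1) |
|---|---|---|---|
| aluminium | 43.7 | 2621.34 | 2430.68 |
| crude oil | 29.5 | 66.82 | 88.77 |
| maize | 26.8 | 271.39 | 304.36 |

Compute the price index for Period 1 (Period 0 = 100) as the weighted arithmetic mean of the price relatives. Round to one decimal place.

109.8

aluminium: 43.7 × (2430.68/2621.34) = 43.7 × 0.927266 = 40.5215
crude oil: 29.5 × (88.77/66.82) = 29.5 × 1.328494 = 39.1906
maize: 26.8 × (304.36/271.39) = 26.8 × 1.121486 = 30.0558
Index = Σ wᵢ·(p₁ᵢ/p₀ᵢ) = 40.5215 + 39.1906 + 30.0558 = 109.7679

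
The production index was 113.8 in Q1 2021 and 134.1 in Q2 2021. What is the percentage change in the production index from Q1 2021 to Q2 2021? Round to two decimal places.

Change = (134.1 − 113.8) / 113.8 × 100
       = 20.3 / 113.8 × 100 = 17.8383%

17.84%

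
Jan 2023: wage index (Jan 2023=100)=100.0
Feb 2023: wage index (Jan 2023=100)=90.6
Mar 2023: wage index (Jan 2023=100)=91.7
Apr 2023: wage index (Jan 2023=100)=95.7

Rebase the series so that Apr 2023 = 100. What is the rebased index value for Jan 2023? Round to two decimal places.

104.49

Rebased(Jan 2023) = 100.0 / 95.7 × 100 = 104.4932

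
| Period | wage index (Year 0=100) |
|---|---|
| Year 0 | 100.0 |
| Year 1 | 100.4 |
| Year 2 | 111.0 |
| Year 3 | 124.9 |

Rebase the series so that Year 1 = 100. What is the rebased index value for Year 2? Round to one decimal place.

Rebased(Year 2) = 111.0 / 100.4 × 100 = 110.5578

110.6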